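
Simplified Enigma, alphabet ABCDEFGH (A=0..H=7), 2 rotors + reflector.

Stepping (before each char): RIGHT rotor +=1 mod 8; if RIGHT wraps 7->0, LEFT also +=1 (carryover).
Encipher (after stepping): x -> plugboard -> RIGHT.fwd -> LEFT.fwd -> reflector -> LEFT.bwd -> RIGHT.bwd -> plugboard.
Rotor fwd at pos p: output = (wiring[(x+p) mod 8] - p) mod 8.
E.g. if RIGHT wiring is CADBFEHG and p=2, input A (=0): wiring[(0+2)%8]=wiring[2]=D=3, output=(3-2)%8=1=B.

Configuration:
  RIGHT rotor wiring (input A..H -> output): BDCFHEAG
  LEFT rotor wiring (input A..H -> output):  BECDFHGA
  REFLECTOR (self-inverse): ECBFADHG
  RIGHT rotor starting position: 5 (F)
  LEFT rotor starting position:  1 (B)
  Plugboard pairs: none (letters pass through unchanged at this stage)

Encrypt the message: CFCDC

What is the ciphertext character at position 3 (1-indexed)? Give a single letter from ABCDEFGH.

Char 1 ('C'): step: R->6, L=1; C->plug->C->R->D->L->E->refl->A->L'->H->R'->F->plug->F
Char 2 ('F'): step: R->7, L=1; F->plug->F->R->A->L->D->refl->F->L'->F->R'->G->plug->G
Char 3 ('C'): step: R->0, L->2 (L advanced); C->plug->C->R->C->L->D->refl->F->L'->D->R'->B->plug->B

B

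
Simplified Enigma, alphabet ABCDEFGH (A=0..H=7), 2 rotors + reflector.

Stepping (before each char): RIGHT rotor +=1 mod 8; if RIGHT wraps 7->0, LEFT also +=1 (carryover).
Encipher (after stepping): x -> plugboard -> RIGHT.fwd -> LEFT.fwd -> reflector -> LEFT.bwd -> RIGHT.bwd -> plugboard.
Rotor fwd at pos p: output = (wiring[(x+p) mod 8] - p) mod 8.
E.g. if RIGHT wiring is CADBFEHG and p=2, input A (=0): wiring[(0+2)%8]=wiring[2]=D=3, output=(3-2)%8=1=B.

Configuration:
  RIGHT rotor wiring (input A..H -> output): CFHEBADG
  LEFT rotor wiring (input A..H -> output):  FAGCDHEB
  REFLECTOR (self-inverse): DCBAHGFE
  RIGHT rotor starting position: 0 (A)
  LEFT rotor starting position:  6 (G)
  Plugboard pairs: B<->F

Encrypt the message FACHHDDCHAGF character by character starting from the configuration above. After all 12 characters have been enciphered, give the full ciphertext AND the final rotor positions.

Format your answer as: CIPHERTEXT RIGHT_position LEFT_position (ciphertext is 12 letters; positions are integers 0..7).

Answer: DFGECGCEEHDE 4 7

Derivation:
Char 1 ('F'): step: R->1, L=6; F->plug->B->R->G->L->F->refl->G->L'->A->R'->D->plug->D
Char 2 ('A'): step: R->2, L=6; A->plug->A->R->F->L->E->refl->H->L'->C->R'->B->plug->F
Char 3 ('C'): step: R->3, L=6; C->plug->C->R->F->L->E->refl->H->L'->C->R'->G->plug->G
Char 4 ('H'): step: R->4, L=6; H->plug->H->R->A->L->G->refl->F->L'->G->R'->E->plug->E
Char 5 ('H'): step: R->5, L=6; H->plug->H->R->E->L->A->refl->D->L'->B->R'->C->plug->C
Char 6 ('D'): step: R->6, L=6; D->plug->D->R->H->L->B->refl->C->L'->D->R'->G->plug->G
Char 7 ('D'): step: R->7, L=6; D->plug->D->R->A->L->G->refl->F->L'->G->R'->C->plug->C
Char 8 ('C'): step: R->0, L->7 (L advanced); C->plug->C->R->H->L->F->refl->G->L'->B->R'->E->plug->E
Char 9 ('H'): step: R->1, L=7; H->plug->H->R->B->L->G->refl->F->L'->H->R'->E->plug->E
Char 10 ('A'): step: R->2, L=7; A->plug->A->R->F->L->E->refl->H->L'->D->R'->H->plug->H
Char 11 ('G'): step: R->3, L=7; G->plug->G->R->C->L->B->refl->C->L'->A->R'->D->plug->D
Char 12 ('F'): step: R->4, L=7; F->plug->B->R->E->L->D->refl->A->L'->G->R'->E->plug->E
Final: ciphertext=DFGECGCEEHDE, RIGHT=4, LEFT=7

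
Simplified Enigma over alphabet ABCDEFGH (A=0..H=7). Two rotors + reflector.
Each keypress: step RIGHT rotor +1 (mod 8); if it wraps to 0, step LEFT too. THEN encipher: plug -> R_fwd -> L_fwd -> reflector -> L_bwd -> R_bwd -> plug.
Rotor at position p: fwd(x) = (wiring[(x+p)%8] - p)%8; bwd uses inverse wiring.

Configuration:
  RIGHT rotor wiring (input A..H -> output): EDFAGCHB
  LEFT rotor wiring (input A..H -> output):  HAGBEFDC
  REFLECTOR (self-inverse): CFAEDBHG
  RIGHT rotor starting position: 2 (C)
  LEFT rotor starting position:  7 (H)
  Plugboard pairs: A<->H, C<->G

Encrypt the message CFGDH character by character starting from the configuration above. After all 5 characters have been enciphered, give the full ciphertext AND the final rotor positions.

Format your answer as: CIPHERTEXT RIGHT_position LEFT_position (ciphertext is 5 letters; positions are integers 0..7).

Answer: GEAFB 7 7

Derivation:
Char 1 ('C'): step: R->3, L=7; C->plug->G->R->A->L->D->refl->E->L'->H->R'->C->plug->G
Char 2 ('F'): step: R->4, L=7; F->plug->F->R->H->L->E->refl->D->L'->A->R'->E->plug->E
Char 3 ('G'): step: R->5, L=7; G->plug->C->R->E->L->C->refl->A->L'->B->R'->H->plug->A
Char 4 ('D'): step: R->6, L=7; D->plug->D->R->F->L->F->refl->B->L'->C->R'->F->plug->F
Char 5 ('H'): step: R->7, L=7; H->plug->A->R->C->L->B->refl->F->L'->F->R'->B->plug->B
Final: ciphertext=GEAFB, RIGHT=7, LEFT=7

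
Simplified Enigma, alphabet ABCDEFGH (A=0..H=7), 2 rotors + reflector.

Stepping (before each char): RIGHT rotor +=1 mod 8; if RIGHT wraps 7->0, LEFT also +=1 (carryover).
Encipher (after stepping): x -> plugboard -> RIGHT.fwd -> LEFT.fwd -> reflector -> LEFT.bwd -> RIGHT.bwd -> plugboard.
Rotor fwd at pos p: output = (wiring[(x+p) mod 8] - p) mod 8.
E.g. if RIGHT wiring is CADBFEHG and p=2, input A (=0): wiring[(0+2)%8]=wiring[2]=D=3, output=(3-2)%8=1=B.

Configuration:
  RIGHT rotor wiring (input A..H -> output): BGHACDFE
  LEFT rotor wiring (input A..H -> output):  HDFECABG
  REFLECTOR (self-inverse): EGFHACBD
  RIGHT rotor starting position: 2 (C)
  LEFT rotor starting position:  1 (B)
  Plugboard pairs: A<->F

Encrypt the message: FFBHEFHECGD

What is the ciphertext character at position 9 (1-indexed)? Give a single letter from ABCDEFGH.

Char 1 ('F'): step: R->3, L=1; F->plug->A->R->F->L->A->refl->E->L'->B->R'->E->plug->E
Char 2 ('F'): step: R->4, L=1; F->plug->A->R->G->L->F->refl->C->L'->A->R'->D->plug->D
Char 3 ('B'): step: R->5, L=1; B->plug->B->R->A->L->C->refl->F->L'->G->R'->A->plug->F
Char 4 ('H'): step: R->6, L=1; H->plug->H->R->F->L->A->refl->E->L'->B->R'->E->plug->E
Char 5 ('E'): step: R->7, L=1; E->plug->E->R->B->L->E->refl->A->L'->F->R'->A->plug->F
Char 6 ('F'): step: R->0, L->2 (L advanced); F->plug->A->R->B->L->C->refl->F->L'->G->R'->B->plug->B
Char 7 ('H'): step: R->1, L=2; H->plug->H->R->A->L->D->refl->H->L'->E->R'->F->plug->A
Char 8 ('E'): step: R->2, L=2; E->plug->E->R->D->L->G->refl->B->L'->H->R'->G->plug->G
Char 9 ('C'): step: R->3, L=2; C->plug->C->R->A->L->D->refl->H->L'->E->R'->H->plug->H

H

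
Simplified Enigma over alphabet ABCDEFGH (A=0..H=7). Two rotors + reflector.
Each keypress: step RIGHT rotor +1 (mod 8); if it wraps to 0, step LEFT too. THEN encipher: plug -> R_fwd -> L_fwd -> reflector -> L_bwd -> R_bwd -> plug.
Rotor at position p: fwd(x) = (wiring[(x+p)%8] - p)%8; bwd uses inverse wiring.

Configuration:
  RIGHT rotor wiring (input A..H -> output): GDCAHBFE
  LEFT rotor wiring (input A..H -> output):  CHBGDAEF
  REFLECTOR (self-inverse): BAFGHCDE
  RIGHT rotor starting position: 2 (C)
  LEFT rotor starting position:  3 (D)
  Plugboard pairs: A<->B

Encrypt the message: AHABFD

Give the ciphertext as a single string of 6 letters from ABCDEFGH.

Answer: DECCAF

Derivation:
Char 1 ('A'): step: R->3, L=3; A->plug->B->R->E->L->C->refl->F->L'->C->R'->D->plug->D
Char 2 ('H'): step: R->4, L=3; H->plug->H->R->E->L->C->refl->F->L'->C->R'->E->plug->E
Char 3 ('A'): step: R->5, L=3; A->plug->B->R->A->L->D->refl->G->L'->H->R'->C->plug->C
Char 4 ('B'): step: R->6, L=3; B->plug->A->R->H->L->G->refl->D->L'->A->R'->C->plug->C
Char 5 ('F'): step: R->7, L=3; F->plug->F->R->A->L->D->refl->G->L'->H->R'->B->plug->A
Char 6 ('D'): step: R->0, L->4 (L advanced); D->plug->D->R->A->L->H->refl->E->L'->B->R'->F->plug->F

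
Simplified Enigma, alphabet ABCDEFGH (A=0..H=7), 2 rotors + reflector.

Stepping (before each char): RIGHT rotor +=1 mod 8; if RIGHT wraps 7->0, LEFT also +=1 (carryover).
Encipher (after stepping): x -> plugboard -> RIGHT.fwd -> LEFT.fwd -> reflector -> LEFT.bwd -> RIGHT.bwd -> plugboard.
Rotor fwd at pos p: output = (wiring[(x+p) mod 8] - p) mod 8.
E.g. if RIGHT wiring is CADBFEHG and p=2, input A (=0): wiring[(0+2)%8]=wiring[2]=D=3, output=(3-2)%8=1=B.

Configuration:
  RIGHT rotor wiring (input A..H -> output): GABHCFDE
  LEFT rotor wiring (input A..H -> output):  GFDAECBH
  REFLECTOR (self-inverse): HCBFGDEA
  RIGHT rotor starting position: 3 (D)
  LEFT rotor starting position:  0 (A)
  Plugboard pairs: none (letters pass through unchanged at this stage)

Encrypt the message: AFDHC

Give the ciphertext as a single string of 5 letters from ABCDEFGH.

Answer: GAFEH

Derivation:
Char 1 ('A'): step: R->4, L=0; A->plug->A->R->G->L->B->refl->C->L'->F->R'->G->plug->G
Char 2 ('F'): step: R->5, L=0; F->plug->F->R->E->L->E->refl->G->L'->A->R'->A->plug->A
Char 3 ('D'): step: R->6, L=0; D->plug->D->R->C->L->D->refl->F->L'->B->R'->F->plug->F
Char 4 ('H'): step: R->7, L=0; H->plug->H->R->E->L->E->refl->G->L'->A->R'->E->plug->E
Char 5 ('C'): step: R->0, L->1 (L advanced); C->plug->C->R->B->L->C->refl->B->L'->E->R'->H->plug->H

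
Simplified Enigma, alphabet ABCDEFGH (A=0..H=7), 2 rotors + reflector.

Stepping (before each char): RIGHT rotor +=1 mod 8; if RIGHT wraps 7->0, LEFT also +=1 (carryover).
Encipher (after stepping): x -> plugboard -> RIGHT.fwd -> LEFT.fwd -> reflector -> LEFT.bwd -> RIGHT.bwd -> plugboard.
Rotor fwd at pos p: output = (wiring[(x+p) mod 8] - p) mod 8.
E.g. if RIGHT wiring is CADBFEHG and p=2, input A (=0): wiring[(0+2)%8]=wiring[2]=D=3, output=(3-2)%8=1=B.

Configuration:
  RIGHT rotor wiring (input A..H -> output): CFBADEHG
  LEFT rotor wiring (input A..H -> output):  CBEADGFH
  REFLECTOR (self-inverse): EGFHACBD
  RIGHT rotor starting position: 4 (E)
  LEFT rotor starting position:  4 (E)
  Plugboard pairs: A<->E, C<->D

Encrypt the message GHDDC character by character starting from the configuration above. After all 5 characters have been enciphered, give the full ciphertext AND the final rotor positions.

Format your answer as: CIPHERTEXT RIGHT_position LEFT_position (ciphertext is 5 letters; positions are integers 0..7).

Char 1 ('G'): step: R->5, L=4; G->plug->G->R->D->L->D->refl->H->L'->A->R'->E->plug->A
Char 2 ('H'): step: R->6, L=4; H->plug->H->R->G->L->A->refl->E->L'->H->R'->D->plug->C
Char 3 ('D'): step: R->7, L=4; D->plug->C->R->G->L->A->refl->E->L'->H->R'->A->plug->E
Char 4 ('D'): step: R->0, L->5 (L advanced); D->plug->C->R->B->L->A->refl->E->L'->E->R'->F->plug->F
Char 5 ('C'): step: R->1, L=5; C->plug->D->R->C->L->C->refl->F->L'->D->R'->E->plug->A
Final: ciphertext=ACEFA, RIGHT=1, LEFT=5

Answer: ACEFA 1 5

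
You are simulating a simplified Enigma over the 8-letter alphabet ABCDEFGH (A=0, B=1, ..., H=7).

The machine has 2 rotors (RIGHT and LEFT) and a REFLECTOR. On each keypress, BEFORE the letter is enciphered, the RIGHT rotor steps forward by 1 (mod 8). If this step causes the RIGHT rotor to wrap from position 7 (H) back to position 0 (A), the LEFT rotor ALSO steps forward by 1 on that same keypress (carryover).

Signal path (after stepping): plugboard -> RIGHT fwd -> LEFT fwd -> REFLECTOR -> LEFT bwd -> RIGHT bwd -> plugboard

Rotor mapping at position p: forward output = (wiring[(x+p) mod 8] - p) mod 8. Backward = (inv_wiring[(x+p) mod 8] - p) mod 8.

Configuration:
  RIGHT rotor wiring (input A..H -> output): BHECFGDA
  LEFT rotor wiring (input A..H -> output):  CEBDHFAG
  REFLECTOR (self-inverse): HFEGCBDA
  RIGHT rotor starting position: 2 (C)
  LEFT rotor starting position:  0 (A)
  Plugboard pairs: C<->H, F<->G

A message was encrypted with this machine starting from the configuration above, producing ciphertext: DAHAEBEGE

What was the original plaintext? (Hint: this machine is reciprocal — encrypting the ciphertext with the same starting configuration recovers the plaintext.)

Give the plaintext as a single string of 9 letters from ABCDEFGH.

Answer: CFGBFGHFC

Derivation:
Char 1 ('D'): step: R->3, L=0; D->plug->D->R->A->L->C->refl->E->L'->B->R'->H->plug->C
Char 2 ('A'): step: R->4, L=0; A->plug->A->R->B->L->E->refl->C->L'->A->R'->G->plug->F
Char 3 ('H'): step: R->5, L=0; H->plug->C->R->D->L->D->refl->G->L'->H->R'->F->plug->G
Char 4 ('A'): step: R->6, L=0; A->plug->A->R->F->L->F->refl->B->L'->C->R'->B->plug->B
Char 5 ('E'): step: R->7, L=0; E->plug->E->R->D->L->D->refl->G->L'->H->R'->G->plug->F
Char 6 ('B'): step: R->0, L->1 (L advanced); B->plug->B->R->H->L->B->refl->F->L'->G->R'->F->plug->G
Char 7 ('E'): step: R->1, L=1; E->plug->E->R->F->L->H->refl->A->L'->B->R'->C->plug->H
Char 8 ('G'): step: R->2, L=1; G->plug->F->R->G->L->F->refl->B->L'->H->R'->G->plug->F
Char 9 ('E'): step: R->3, L=1; E->plug->E->R->F->L->H->refl->A->L'->B->R'->H->plug->C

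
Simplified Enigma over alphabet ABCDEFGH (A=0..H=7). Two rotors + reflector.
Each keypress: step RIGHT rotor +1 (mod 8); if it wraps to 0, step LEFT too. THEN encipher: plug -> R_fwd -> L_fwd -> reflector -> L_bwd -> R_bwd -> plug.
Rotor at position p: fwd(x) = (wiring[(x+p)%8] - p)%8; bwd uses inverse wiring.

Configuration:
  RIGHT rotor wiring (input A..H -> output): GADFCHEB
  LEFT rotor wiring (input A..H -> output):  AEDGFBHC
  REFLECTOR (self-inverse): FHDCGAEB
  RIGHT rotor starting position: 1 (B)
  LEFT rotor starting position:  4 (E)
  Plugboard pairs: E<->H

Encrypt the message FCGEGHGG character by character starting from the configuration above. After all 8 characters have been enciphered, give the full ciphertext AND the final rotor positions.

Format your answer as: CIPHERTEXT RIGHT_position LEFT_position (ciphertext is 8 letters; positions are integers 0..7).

Answer: HFHDBGAE 1 5

Derivation:
Char 1 ('F'): step: R->2, L=4; F->plug->F->R->H->L->C->refl->D->L'->C->R'->E->plug->H
Char 2 ('C'): step: R->3, L=4; C->plug->C->R->E->L->E->refl->G->L'->D->R'->F->plug->F
Char 3 ('G'): step: R->4, L=4; G->plug->G->R->H->L->C->refl->D->L'->C->R'->E->plug->H
Char 4 ('E'): step: R->5, L=4; E->plug->H->R->F->L->A->refl->F->L'->B->R'->D->plug->D
Char 5 ('G'): step: R->6, L=4; G->plug->G->R->E->L->E->refl->G->L'->D->R'->B->plug->B
Char 6 ('H'): step: R->7, L=4; H->plug->E->R->G->L->H->refl->B->L'->A->R'->G->plug->G
Char 7 ('G'): step: R->0, L->5 (L advanced); G->plug->G->R->E->L->H->refl->B->L'->G->R'->A->plug->A
Char 8 ('G'): step: R->1, L=5; G->plug->G->R->A->L->E->refl->G->L'->F->R'->H->plug->E
Final: ciphertext=HFHDBGAE, RIGHT=1, LEFT=5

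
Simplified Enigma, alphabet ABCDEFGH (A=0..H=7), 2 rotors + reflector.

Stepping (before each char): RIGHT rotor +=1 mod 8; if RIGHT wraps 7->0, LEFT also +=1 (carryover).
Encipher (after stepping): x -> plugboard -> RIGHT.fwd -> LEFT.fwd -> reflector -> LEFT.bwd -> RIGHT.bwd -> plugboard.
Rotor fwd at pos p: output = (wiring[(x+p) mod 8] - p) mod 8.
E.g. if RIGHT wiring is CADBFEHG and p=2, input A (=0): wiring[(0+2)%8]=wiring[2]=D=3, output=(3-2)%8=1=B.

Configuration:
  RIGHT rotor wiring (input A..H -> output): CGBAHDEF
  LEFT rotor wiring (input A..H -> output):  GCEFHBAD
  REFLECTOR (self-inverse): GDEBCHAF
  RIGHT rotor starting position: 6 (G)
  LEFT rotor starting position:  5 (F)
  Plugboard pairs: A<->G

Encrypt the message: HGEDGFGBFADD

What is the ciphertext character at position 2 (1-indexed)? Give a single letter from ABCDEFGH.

Char 1 ('H'): step: R->7, L=5; H->plug->H->R->F->L->H->refl->F->L'->E->R'->G->plug->A
Char 2 ('G'): step: R->0, L->6 (L advanced); G->plug->A->R->C->L->A->refl->G->L'->E->R'->G->plug->A

A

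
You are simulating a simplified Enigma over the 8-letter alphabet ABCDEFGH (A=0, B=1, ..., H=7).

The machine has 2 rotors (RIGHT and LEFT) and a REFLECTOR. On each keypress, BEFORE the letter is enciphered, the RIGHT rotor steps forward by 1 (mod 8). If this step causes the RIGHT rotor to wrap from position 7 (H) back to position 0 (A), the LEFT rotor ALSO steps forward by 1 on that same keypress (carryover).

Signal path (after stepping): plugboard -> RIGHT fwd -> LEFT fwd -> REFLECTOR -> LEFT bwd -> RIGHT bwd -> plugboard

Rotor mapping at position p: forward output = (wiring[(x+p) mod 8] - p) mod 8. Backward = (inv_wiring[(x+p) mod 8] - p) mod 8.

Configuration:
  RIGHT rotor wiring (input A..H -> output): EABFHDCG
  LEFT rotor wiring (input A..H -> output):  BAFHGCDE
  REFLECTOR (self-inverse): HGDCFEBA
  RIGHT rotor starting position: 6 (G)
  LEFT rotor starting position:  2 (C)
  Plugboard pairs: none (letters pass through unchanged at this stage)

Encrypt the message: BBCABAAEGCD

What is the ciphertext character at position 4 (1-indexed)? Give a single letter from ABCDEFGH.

Char 1 ('B'): step: R->7, L=2; B->plug->B->R->F->L->C->refl->D->L'->A->R'->F->plug->F
Char 2 ('B'): step: R->0, L->3 (L advanced); B->plug->B->R->A->L->E->refl->F->L'->G->R'->H->plug->H
Char 3 ('C'): step: R->1, L=3; C->plug->C->R->E->L->B->refl->G->L'->F->R'->G->plug->G
Char 4 ('A'): step: R->2, L=3; A->plug->A->R->H->L->C->refl->D->L'->B->R'->D->plug->D

D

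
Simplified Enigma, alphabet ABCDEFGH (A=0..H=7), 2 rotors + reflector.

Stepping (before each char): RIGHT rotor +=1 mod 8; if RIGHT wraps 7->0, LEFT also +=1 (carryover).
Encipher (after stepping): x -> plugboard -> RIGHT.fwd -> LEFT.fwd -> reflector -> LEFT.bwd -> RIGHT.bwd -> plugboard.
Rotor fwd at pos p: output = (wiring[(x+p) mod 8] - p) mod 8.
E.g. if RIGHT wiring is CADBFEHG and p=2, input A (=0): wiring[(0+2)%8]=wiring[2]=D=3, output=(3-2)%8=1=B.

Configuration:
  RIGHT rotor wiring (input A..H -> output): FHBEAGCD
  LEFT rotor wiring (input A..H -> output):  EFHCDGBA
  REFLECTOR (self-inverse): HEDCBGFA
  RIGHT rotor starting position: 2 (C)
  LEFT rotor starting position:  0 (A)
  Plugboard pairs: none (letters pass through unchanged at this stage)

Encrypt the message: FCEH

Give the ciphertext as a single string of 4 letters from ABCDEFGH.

Answer: DHGF

Derivation:
Char 1 ('F'): step: R->3, L=0; F->plug->F->R->C->L->H->refl->A->L'->H->R'->D->plug->D
Char 2 ('C'): step: R->4, L=0; C->plug->C->R->G->L->B->refl->E->L'->A->R'->H->plug->H
Char 3 ('E'): step: R->5, L=0; E->plug->E->R->C->L->H->refl->A->L'->H->R'->G->plug->G
Char 4 ('H'): step: R->6, L=0; H->plug->H->R->A->L->E->refl->B->L'->G->R'->F->plug->F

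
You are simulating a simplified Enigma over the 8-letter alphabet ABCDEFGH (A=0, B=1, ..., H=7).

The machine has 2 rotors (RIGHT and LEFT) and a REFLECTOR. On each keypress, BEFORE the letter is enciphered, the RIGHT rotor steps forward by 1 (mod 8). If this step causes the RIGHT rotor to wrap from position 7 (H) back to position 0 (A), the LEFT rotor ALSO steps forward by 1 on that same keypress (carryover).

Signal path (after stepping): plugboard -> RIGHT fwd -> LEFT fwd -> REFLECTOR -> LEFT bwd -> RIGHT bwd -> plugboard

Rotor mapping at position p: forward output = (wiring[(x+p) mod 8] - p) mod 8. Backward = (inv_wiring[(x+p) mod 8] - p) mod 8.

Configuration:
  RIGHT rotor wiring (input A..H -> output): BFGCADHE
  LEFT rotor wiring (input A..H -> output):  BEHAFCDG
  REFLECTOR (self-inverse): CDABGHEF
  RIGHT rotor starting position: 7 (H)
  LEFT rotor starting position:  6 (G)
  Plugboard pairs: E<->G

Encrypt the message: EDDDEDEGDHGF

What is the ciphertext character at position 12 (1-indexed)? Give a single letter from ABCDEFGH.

Char 1 ('E'): step: R->0, L->7 (L advanced); E->plug->G->R->H->L->E->refl->G->L'->F->R'->B->plug->B
Char 2 ('D'): step: R->1, L=7; D->plug->D->R->H->L->E->refl->G->L'->F->R'->B->plug->B
Char 3 ('D'): step: R->2, L=7; D->plug->D->R->B->L->C->refl->A->L'->D->R'->H->plug->H
Char 4 ('D'): step: R->3, L=7; D->plug->D->R->E->L->B->refl->D->L'->G->R'->F->plug->F
Char 5 ('E'): step: R->4, L=7; E->plug->G->R->C->L->F->refl->H->L'->A->R'->D->plug->D
Char 6 ('D'): step: R->5, L=7; D->plug->D->R->E->L->B->refl->D->L'->G->R'->A->plug->A
Char 7 ('E'): step: R->6, L=7; E->plug->G->R->C->L->F->refl->H->L'->A->R'->E->plug->G
Char 8 ('G'): step: R->7, L=7; G->plug->E->R->D->L->A->refl->C->L'->B->R'->F->plug->F
Char 9 ('D'): step: R->0, L->0 (L advanced); D->plug->D->R->C->L->H->refl->F->L'->E->R'->H->plug->H
Char 10 ('H'): step: R->1, L=0; H->plug->H->R->A->L->B->refl->D->L'->G->R'->F->plug->F
Char 11 ('G'): step: R->2, L=0; G->plug->E->R->F->L->C->refl->A->L'->D->R'->H->plug->H
Char 12 ('F'): step: R->3, L=0; F->plug->F->R->G->L->D->refl->B->L'->A->R'->C->plug->C

C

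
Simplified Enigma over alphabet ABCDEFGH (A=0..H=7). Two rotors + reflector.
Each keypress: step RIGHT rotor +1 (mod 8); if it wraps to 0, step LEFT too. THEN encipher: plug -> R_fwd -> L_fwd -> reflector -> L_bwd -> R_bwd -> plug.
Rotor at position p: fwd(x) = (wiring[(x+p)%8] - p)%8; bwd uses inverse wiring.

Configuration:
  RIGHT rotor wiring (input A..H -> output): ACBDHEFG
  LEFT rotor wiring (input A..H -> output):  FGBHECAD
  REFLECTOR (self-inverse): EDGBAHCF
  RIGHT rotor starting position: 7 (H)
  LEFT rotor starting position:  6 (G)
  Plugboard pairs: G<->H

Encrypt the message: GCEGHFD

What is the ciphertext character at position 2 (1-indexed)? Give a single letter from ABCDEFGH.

Char 1 ('G'): step: R->0, L->7 (L advanced); G->plug->H->R->G->L->D->refl->B->L'->H->R'->E->plug->E
Char 2 ('C'): step: R->1, L=7; C->plug->C->R->C->L->H->refl->F->L'->F->R'->G->plug->H

H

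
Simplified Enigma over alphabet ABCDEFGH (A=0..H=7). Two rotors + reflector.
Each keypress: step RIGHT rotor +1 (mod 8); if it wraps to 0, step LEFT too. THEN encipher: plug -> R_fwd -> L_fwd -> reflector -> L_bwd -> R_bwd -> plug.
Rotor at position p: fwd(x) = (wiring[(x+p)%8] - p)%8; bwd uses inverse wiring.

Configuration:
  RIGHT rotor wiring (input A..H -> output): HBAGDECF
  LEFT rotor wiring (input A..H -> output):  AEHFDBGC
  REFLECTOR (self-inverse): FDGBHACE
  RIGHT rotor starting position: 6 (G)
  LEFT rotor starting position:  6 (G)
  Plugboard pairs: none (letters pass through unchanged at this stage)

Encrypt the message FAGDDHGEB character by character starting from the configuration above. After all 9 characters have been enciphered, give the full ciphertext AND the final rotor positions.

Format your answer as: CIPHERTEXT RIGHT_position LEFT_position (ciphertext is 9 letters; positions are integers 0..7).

Answer: EHHFHECDD 7 7

Derivation:
Char 1 ('F'): step: R->7, L=6; F->plug->F->R->E->L->B->refl->D->L'->H->R'->E->plug->E
Char 2 ('A'): step: R->0, L->7 (L advanced); A->plug->A->R->H->L->H->refl->E->L'->F->R'->H->plug->H
Char 3 ('G'): step: R->1, L=7; G->plug->G->R->E->L->G->refl->C->L'->G->R'->H->plug->H
Char 4 ('D'): step: R->2, L=7; D->plug->D->R->C->L->F->refl->A->L'->D->R'->F->plug->F
Char 5 ('D'): step: R->3, L=7; D->plug->D->R->H->L->H->refl->E->L'->F->R'->H->plug->H
Char 6 ('H'): step: R->4, L=7; H->plug->H->R->C->L->F->refl->A->L'->D->R'->E->plug->E
Char 7 ('G'): step: R->5, L=7; G->plug->G->R->B->L->B->refl->D->L'->A->R'->C->plug->C
Char 8 ('E'): step: R->6, L=7; E->plug->E->R->C->L->F->refl->A->L'->D->R'->D->plug->D
Char 9 ('B'): step: R->7, L=7; B->plug->B->R->A->L->D->refl->B->L'->B->R'->D->plug->D
Final: ciphertext=EHHFHECDD, RIGHT=7, LEFT=7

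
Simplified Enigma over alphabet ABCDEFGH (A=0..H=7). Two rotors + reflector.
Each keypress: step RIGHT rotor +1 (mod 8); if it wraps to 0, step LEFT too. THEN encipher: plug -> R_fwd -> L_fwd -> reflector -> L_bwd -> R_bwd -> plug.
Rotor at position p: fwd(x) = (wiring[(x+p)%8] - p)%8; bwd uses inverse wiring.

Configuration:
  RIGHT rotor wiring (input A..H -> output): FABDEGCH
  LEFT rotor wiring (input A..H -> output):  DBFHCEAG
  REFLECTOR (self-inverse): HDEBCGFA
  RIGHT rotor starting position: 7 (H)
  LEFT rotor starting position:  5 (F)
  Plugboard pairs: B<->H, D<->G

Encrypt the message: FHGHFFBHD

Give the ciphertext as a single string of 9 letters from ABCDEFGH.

Char 1 ('F'): step: R->0, L->6 (L advanced); F->plug->F->R->G->L->E->refl->C->L'->A->R'->B->plug->H
Char 2 ('H'): step: R->1, L=6; H->plug->B->R->A->L->C->refl->E->L'->G->R'->G->plug->D
Char 3 ('G'): step: R->2, L=6; G->plug->D->R->E->L->H->refl->A->L'->B->R'->B->plug->H
Char 4 ('H'): step: R->3, L=6; H->plug->B->R->B->L->A->refl->H->L'->E->R'->E->plug->E
Char 5 ('F'): step: R->4, L=6; F->plug->F->R->E->L->H->refl->A->L'->B->R'->E->plug->E
Char 6 ('F'): step: R->5, L=6; F->plug->F->R->E->L->H->refl->A->L'->B->R'->A->plug->A
Char 7 ('B'): step: R->6, L=6; B->plug->H->R->A->L->C->refl->E->L'->G->R'->G->plug->D
Char 8 ('H'): step: R->7, L=6; H->plug->B->R->G->L->E->refl->C->L'->A->R'->A->plug->A
Char 9 ('D'): step: R->0, L->7 (L advanced); D->plug->G->R->C->L->C->refl->E->L'->B->R'->C->plug->C

Answer: HDHEEADAC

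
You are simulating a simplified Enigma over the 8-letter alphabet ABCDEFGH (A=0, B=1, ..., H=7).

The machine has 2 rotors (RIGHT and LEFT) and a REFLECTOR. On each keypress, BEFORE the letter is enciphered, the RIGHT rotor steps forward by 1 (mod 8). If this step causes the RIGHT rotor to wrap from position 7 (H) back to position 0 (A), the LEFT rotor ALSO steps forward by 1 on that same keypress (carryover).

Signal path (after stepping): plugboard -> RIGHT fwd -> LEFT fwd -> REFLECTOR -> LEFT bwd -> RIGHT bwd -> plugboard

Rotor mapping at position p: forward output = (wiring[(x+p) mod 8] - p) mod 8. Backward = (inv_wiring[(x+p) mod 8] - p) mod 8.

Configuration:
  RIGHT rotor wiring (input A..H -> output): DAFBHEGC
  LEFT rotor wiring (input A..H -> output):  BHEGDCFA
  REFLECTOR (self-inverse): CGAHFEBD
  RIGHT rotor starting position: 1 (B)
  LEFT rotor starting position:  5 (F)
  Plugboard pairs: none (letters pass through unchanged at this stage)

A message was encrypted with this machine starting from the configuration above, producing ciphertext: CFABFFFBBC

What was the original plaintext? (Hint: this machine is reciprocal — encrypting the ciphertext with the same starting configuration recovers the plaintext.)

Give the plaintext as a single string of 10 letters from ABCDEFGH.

Char 1 ('C'): step: R->2, L=5; C->plug->C->R->F->L->H->refl->D->L'->C->R'->D->plug->D
Char 2 ('F'): step: R->3, L=5; F->plug->F->R->A->L->F->refl->E->L'->D->R'->D->plug->D
Char 3 ('A'): step: R->4, L=5; A->plug->A->R->D->L->E->refl->F->L'->A->R'->B->plug->B
Char 4 ('B'): step: R->5, L=5; B->plug->B->R->B->L->A->refl->C->L'->E->R'->G->plug->G
Char 5 ('F'): step: R->6, L=5; F->plug->F->R->D->L->E->refl->F->L'->A->R'->A->plug->A
Char 6 ('F'): step: R->7, L=5; F->plug->F->R->A->L->F->refl->E->L'->D->R'->A->plug->A
Char 7 ('F'): step: R->0, L->6 (L advanced); F->plug->F->R->E->L->G->refl->B->L'->D->R'->A->plug->A
Char 8 ('B'): step: R->1, L=6; B->plug->B->R->E->L->G->refl->B->L'->D->R'->E->plug->E
Char 9 ('B'): step: R->2, L=6; B->plug->B->R->H->L->E->refl->F->L'->G->R'->H->plug->H
Char 10 ('C'): step: R->3, L=6; C->plug->C->R->B->L->C->refl->A->L'->F->R'->G->plug->G

Answer: DDBGAAAEHG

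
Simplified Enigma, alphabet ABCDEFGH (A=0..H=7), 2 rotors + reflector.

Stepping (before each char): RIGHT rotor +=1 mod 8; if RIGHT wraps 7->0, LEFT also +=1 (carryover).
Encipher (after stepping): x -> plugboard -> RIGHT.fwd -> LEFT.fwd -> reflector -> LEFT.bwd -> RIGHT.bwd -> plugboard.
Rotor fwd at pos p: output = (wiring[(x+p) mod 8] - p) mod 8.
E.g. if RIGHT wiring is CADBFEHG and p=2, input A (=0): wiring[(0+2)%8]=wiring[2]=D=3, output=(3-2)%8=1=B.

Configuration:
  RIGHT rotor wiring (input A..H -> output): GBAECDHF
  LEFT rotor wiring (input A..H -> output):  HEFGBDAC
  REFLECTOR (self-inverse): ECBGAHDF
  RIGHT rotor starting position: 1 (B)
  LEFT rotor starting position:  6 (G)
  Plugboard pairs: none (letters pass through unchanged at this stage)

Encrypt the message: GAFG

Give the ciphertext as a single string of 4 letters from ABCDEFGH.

Char 1 ('G'): step: R->2, L=6; G->plug->G->R->E->L->H->refl->F->L'->H->R'->H->plug->H
Char 2 ('A'): step: R->3, L=6; A->plug->A->R->B->L->E->refl->A->L'->F->R'->H->plug->H
Char 3 ('F'): step: R->4, L=6; F->plug->F->R->F->L->A->refl->E->L'->B->R'->D->plug->D
Char 4 ('G'): step: R->5, L=6; G->plug->G->R->H->L->F->refl->H->L'->E->R'->E->plug->E

Answer: HHDE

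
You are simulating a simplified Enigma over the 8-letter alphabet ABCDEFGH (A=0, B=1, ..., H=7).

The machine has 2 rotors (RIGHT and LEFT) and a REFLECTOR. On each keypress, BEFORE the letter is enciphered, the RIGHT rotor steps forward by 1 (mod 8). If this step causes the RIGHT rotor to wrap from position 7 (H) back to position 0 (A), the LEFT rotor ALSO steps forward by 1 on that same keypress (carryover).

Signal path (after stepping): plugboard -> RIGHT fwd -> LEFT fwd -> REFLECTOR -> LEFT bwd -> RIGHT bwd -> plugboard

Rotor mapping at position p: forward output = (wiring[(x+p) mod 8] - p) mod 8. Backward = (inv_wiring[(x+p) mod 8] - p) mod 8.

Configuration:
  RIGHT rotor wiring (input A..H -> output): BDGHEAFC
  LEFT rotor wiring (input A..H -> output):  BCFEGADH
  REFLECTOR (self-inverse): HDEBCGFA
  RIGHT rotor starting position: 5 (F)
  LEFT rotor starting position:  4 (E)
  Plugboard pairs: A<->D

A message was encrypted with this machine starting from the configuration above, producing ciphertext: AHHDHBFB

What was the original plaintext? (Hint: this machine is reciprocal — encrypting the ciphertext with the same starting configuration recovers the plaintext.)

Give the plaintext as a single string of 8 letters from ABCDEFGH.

Answer: BDBADDDH

Derivation:
Char 1 ('A'): step: R->6, L=4; A->plug->D->R->F->L->G->refl->F->L'->E->R'->B->plug->B
Char 2 ('H'): step: R->7, L=4; H->plug->H->R->G->L->B->refl->D->L'->D->R'->A->plug->D
Char 3 ('H'): step: R->0, L->5 (L advanced); H->plug->H->R->C->L->C->refl->E->L'->D->R'->B->plug->B
Char 4 ('D'): step: R->1, L=5; D->plug->A->R->C->L->C->refl->E->L'->D->R'->D->plug->A
Char 5 ('H'): step: R->2, L=5; H->plug->H->R->B->L->G->refl->F->L'->E->R'->A->plug->D
Char 6 ('B'): step: R->3, L=5; B->plug->B->R->B->L->G->refl->F->L'->E->R'->A->plug->D
Char 7 ('F'): step: R->4, L=5; F->plug->F->R->H->L->B->refl->D->L'->A->R'->A->plug->D
Char 8 ('B'): step: R->5, L=5; B->plug->B->R->A->L->D->refl->B->L'->H->R'->H->plug->H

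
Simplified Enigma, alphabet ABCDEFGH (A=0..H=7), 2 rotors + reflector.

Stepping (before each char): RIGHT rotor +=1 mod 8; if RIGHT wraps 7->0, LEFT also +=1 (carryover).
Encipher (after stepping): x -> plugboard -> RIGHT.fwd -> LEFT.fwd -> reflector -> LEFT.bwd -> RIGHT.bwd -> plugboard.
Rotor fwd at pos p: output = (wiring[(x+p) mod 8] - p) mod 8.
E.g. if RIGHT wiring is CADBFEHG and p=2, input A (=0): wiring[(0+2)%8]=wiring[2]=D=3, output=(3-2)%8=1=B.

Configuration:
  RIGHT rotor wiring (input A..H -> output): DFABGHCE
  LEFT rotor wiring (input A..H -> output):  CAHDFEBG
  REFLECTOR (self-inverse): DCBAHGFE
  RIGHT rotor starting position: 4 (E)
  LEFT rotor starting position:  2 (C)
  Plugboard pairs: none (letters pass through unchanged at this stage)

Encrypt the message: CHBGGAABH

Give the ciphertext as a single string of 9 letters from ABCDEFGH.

Char 1 ('C'): step: R->5, L=2; C->plug->C->R->H->L->G->refl->F->L'->A->R'->E->plug->E
Char 2 ('H'): step: R->6, L=2; H->plug->H->R->B->L->B->refl->C->L'->D->R'->F->plug->F
Char 3 ('B'): step: R->7, L=2; B->plug->B->R->E->L->H->refl->E->L'->F->R'->A->plug->A
Char 4 ('G'): step: R->0, L->3 (L advanced); G->plug->G->R->C->L->B->refl->C->L'->B->R'->D->plug->D
Char 5 ('G'): step: R->1, L=3; G->plug->G->R->D->L->G->refl->F->L'->G->R'->E->plug->E
Char 6 ('A'): step: R->2, L=3; A->plug->A->R->G->L->F->refl->G->L'->D->R'->H->plug->H
Char 7 ('A'): step: R->3, L=3; A->plug->A->R->G->L->F->refl->G->L'->D->R'->B->plug->B
Char 8 ('B'): step: R->4, L=3; B->plug->B->R->D->L->G->refl->F->L'->G->R'->C->plug->C
Char 9 ('H'): step: R->5, L=3; H->plug->H->R->B->L->C->refl->B->L'->C->R'->A->plug->A

Answer: EFADEHBCA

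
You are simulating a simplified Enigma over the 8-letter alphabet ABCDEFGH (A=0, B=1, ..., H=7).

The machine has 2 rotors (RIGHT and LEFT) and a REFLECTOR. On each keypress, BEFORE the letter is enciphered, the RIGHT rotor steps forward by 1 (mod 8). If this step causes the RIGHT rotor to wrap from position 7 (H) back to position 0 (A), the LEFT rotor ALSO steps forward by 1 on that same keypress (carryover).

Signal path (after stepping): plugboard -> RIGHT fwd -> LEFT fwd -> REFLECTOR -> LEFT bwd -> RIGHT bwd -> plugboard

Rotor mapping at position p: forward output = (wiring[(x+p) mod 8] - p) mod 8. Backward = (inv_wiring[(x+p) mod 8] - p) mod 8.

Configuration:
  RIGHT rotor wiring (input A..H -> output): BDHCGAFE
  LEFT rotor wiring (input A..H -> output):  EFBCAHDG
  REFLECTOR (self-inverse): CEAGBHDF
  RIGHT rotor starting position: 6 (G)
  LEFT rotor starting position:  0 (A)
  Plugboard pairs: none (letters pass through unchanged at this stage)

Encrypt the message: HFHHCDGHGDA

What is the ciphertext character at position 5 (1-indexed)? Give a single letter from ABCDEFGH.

Char 1 ('H'): step: R->7, L=0; H->plug->H->R->G->L->D->refl->G->L'->H->R'->F->plug->F
Char 2 ('F'): step: R->0, L->1 (L advanced); F->plug->F->R->A->L->E->refl->B->L'->C->R'->D->plug->D
Char 3 ('H'): step: R->1, L=1; H->plug->H->R->A->L->E->refl->B->L'->C->R'->A->plug->A
Char 4 ('H'): step: R->2, L=1; H->plug->H->R->B->L->A->refl->C->L'->F->R'->A->plug->A
Char 5 ('C'): step: R->3, L=1; C->plug->C->R->F->L->C->refl->A->L'->B->R'->E->plug->E

E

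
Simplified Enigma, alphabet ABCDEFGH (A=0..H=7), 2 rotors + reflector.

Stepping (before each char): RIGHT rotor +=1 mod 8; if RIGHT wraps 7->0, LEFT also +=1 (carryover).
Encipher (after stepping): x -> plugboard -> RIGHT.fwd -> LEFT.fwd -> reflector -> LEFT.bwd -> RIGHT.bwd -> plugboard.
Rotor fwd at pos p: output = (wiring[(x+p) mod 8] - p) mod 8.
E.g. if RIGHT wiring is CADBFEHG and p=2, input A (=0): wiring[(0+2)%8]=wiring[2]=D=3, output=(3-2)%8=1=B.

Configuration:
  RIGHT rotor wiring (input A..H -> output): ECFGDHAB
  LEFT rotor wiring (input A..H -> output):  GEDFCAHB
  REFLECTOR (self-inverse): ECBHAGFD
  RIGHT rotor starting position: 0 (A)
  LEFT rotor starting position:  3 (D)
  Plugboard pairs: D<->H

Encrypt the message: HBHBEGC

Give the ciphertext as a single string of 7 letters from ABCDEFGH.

Answer: BGFAGDE

Derivation:
Char 1 ('H'): step: R->1, L=3; H->plug->D->R->C->L->F->refl->G->L'->E->R'->B->plug->B
Char 2 ('B'): step: R->2, L=3; B->plug->B->R->E->L->G->refl->F->L'->C->R'->G->plug->G
Char 3 ('H'): step: R->3, L=3; H->plug->D->R->F->L->D->refl->H->L'->B->R'->F->plug->F
Char 4 ('B'): step: R->4, L=3; B->plug->B->R->D->L->E->refl->A->L'->H->R'->A->plug->A
Char 5 ('E'): step: R->5, L=3; E->plug->E->R->F->L->D->refl->H->L'->B->R'->G->plug->G
Char 6 ('G'): step: R->6, L=3; G->plug->G->R->F->L->D->refl->H->L'->B->R'->H->plug->D
Char 7 ('C'): step: R->7, L=3; C->plug->C->R->D->L->E->refl->A->L'->H->R'->E->plug->E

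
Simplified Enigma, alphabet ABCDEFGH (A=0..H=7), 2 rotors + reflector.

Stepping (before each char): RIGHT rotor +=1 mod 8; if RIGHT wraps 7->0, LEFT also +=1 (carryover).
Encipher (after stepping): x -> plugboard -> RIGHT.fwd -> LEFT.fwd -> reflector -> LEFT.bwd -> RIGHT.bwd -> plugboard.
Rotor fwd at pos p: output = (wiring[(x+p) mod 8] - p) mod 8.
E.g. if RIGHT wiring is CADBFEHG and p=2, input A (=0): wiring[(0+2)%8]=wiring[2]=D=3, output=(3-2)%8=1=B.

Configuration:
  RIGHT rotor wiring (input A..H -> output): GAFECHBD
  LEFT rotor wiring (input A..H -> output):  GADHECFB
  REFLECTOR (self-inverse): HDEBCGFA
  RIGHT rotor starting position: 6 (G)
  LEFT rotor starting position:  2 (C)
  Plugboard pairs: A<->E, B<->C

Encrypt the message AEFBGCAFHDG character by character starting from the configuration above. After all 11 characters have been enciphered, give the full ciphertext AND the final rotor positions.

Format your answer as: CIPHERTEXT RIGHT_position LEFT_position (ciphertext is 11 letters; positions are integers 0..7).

Answer: FDBEEHFGCBE 1 4

Derivation:
Char 1 ('A'): step: R->7, L=2; A->plug->E->R->F->L->H->refl->A->L'->D->R'->F->plug->F
Char 2 ('E'): step: R->0, L->3 (L advanced); E->plug->A->R->G->L->F->refl->G->L'->E->R'->D->plug->D
Char 3 ('F'): step: R->1, L=3; F->plug->F->R->A->L->E->refl->C->L'->D->R'->C->plug->B
Char 4 ('B'): step: R->2, L=3; B->plug->C->R->A->L->E->refl->C->L'->D->R'->A->plug->E
Char 5 ('G'): step: R->3, L=3; G->plug->G->R->F->L->D->refl->B->L'->B->R'->A->plug->E
Char 6 ('C'): step: R->4, L=3; C->plug->B->R->D->L->C->refl->E->L'->A->R'->H->plug->H
Char 7 ('A'): step: R->5, L=3; A->plug->E->R->D->L->C->refl->E->L'->A->R'->F->plug->F
Char 8 ('F'): step: R->6, L=3; F->plug->F->R->G->L->F->refl->G->L'->E->R'->G->plug->G
Char 9 ('H'): step: R->7, L=3; H->plug->H->R->C->L->H->refl->A->L'->H->R'->B->plug->C
Char 10 ('D'): step: R->0, L->4 (L advanced); D->plug->D->R->E->L->C->refl->E->L'->F->R'->C->plug->B
Char 11 ('G'): step: R->1, L=4; G->plug->G->R->C->L->B->refl->D->L'->H->R'->A->plug->E
Final: ciphertext=FDBEEHFGCBE, RIGHT=1, LEFT=4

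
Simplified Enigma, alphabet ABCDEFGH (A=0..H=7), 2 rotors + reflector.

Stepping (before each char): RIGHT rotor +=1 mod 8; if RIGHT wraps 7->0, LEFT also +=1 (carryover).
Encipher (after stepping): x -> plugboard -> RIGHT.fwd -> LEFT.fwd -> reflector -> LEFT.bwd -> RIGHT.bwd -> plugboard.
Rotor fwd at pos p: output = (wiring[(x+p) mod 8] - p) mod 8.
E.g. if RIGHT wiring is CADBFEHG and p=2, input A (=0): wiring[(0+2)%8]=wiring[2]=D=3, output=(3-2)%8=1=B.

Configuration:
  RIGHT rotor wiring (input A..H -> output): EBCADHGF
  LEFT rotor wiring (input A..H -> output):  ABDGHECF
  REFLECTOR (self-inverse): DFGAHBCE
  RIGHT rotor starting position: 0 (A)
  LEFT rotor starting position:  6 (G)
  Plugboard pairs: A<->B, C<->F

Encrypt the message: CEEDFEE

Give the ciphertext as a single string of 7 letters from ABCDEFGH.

Char 1 ('C'): step: R->1, L=6; C->plug->F->R->F->L->A->refl->D->L'->D->R'->H->plug->H
Char 2 ('E'): step: R->2, L=6; E->plug->E->R->E->L->F->refl->B->L'->G->R'->B->plug->A
Char 3 ('E'): step: R->3, L=6; E->plug->E->R->C->L->C->refl->G->L'->H->R'->H->plug->H
Char 4 ('D'): step: R->4, L=6; D->plug->D->R->B->L->H->refl->E->L'->A->R'->E->plug->E
Char 5 ('F'): step: R->5, L=6; F->plug->C->R->A->L->E->refl->H->L'->B->R'->B->plug->A
Char 6 ('E'): step: R->6, L=6; E->plug->E->R->E->L->F->refl->B->L'->G->R'->C->plug->F
Char 7 ('E'): step: R->7, L=6; E->plug->E->R->B->L->H->refl->E->L'->A->R'->G->plug->G

Answer: HAHEAFG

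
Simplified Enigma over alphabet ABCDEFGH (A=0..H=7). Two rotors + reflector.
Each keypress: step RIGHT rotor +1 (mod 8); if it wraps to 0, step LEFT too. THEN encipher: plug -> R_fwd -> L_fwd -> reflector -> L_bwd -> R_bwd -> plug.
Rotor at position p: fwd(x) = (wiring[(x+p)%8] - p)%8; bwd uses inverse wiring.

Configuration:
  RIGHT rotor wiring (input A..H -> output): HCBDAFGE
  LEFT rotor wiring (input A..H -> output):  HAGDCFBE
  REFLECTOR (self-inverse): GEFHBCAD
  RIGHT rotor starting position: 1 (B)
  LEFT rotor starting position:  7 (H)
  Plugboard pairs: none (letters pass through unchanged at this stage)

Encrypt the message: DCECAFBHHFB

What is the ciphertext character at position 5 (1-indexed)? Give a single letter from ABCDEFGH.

Char 1 ('D'): step: R->2, L=7; D->plug->D->R->D->L->H->refl->D->L'->F->R'->G->plug->G
Char 2 ('C'): step: R->3, L=7; C->plug->C->R->C->L->B->refl->E->L'->E->R'->F->plug->F
Char 3 ('E'): step: R->4, L=7; E->plug->E->R->D->L->H->refl->D->L'->F->R'->G->plug->G
Char 4 ('C'): step: R->5, L=7; C->plug->C->R->H->L->C->refl->F->L'->A->R'->A->plug->A
Char 5 ('A'): step: R->6, L=7; A->plug->A->R->A->L->F->refl->C->L'->H->R'->H->plug->H

H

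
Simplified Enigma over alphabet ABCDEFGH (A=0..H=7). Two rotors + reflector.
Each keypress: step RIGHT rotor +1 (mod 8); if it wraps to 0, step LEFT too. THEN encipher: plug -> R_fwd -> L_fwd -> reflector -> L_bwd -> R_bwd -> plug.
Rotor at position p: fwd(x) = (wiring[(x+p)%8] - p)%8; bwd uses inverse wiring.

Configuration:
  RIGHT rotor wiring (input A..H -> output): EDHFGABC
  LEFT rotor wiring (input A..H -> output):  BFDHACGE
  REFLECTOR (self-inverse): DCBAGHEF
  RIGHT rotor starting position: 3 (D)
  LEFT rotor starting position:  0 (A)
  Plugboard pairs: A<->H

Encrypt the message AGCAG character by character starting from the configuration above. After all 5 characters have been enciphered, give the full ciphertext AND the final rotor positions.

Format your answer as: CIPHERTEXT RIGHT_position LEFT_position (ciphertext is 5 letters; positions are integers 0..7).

Answer: GCFCH 0 1

Derivation:
Char 1 ('A'): step: R->4, L=0; A->plug->H->R->B->L->F->refl->H->L'->D->R'->G->plug->G
Char 2 ('G'): step: R->5, L=0; G->plug->G->R->A->L->B->refl->C->L'->F->R'->C->plug->C
Char 3 ('C'): step: R->6, L=0; C->plug->C->R->G->L->G->refl->E->L'->H->R'->F->plug->F
Char 4 ('A'): step: R->7, L=0; A->plug->H->R->C->L->D->refl->A->L'->E->R'->C->plug->C
Char 5 ('G'): step: R->0, L->1 (L advanced); G->plug->G->R->B->L->C->refl->B->L'->E->R'->A->plug->H
Final: ciphertext=GCFCH, RIGHT=0, LEFT=1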